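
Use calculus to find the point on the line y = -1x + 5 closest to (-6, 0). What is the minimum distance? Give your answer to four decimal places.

Minimize D(x)^2 = (x + 6)^2 + (-x + 5)^2.
d/dx[D^2] = 2(x + 6) + 2·(-1)·(-x + 5) = 0 ⇒ x = -1/2.
Then y = 11/2 and the distance is √(121/2) ≈ 7.7782.

7.7782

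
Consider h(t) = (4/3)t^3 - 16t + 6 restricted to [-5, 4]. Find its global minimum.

h'(t) = 4t^2 - 16, which vanishes at t = -2 and t = 2.
Compare values at every candidate in [-5, 4]: h(-5) = -242/3; h(-2) = 82/3; h(2) = -46/3; h(4) = 82/3.
So the minimum is h(-5) = -242/3.

-242/3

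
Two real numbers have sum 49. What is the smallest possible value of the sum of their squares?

With a + b = 49, a^2 + b^2 = a^2 + (49 − a)^2.
The derivative 2a − 2(49 − a) = 4a − 98 vanishes at a = 49/2; second derivative 4 > 0, a minimum.
The minimum is 2·(49/2)^2 = 2401/2.

2401/2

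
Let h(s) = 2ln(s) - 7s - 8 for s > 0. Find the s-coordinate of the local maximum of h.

h'(s) = 2/s − 7 = 0 gives s = 2/7.
h''(s) = -2/s², which is negative for s > 0, so this is a local maximum.
h(2/7) = 2·ln(2/7) - 2 - 8 ≈ -12.5055.

2/7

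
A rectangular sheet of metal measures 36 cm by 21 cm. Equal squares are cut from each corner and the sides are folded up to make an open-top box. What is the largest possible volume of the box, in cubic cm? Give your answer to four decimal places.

1460.9934

With cut size x, the volume is V(x) = x(36 − 2x)(21 − 2x) for 0 < x < 10.5.
V'(x) = 12x^2 − 228x + 756. Setting V'(x) = 0 gives x ≈ 4.2798 (the root in (0, 10.5)).
V''(x) = 24x − 228 is negative there, so this is the maximum; V ≈ 1460.9934.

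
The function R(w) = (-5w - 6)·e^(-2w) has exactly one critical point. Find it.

-7/10

R'(w) = (-5)·e^(-2w) + (-5w - 6)·(-2)·e^(-2w) = (10w + 7)·e^(-2w). Since e^(-2w) > 0, the only critical point is w = -7/10.
R''(-7/10) has the same sign as 10 > 0, so this is a local minimum.
R(-7/10) = (-5/2)·e^(7/5) ≈ -10.1380.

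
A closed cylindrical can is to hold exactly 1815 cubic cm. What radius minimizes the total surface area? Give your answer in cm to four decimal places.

With radius r and height h, πr²h = 1815 so h = 1815/(πr²), and S(r) = 2πr² + 2πrh = 2πr² + 2·1815/r.
S'(r) = 4πr − 2·1815/r² = 0 ⇒ r³ = 1815/(2π), so r ≈ 6.6105 and h = 2r ≈ 13.2209.
S''(r) = 4π + 4·1815/r³ > 0, so this is the minimum; S ≈ 823.6935.

6.6105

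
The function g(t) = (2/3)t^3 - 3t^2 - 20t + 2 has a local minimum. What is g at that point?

-269/3

g'(t) = 2t^2 - 6t - 20. Setting g'(t) = 0 gives t ∈ {-2, 5}.
g''(t) = 4t - 6. g''(-2) = -14 < 0 ⇒ local maximum; g''(5) = 14 > 0 ⇒ local minimum.
Thus g has its local minimum at t = 5, with value -269/3.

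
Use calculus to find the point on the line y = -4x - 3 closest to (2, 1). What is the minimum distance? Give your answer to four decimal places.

Minimize D(x)^2 = (x - 2)^2 + (-4x - 4)^2.
d/dx[D^2] = 2(x - 2) + 2·(-4)·(-4x - 4) = 0 ⇒ x = -14/17.
Then y = 5/17 and the distance is √(144/17) ≈ 2.9104.

2.9104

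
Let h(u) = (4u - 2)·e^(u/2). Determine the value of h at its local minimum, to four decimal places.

-3.7789

By the product rule, h'(u) = (2u + 3)·e^(u/2). Since e^(u/2) > 0, the only critical point is u = -3/2.
h''(-3/2) has the same sign as 2 > 0, so this is a local minimum.
h(-3/2) = (-8)·e^(-3/4) ≈ -3.7789.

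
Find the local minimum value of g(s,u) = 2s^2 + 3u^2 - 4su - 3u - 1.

∂g/∂s = 4s - 4u = 0 and ∂g/∂u = -4s + 6u - 3 = 0, so (s, u) = (3/2, 3/2).
The Hessian has g_{ss} = 4, g_{uu} = 6, g_{su} = -4, giving D = 8 > 0 with g_{ss} > 0, so the point is a local minimum.
g(3/2, 3/2) = -13/4.

-13/4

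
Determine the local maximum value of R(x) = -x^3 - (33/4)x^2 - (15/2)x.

R'(x) = -3x^2 - (33/2)x - 15/2. Setting R'(x) = 0 gives x ∈ {-5, -1/2}.
Since R''(x) = -6x - 33/2, we get R''(-5) = 27/2 > 0 ⇒ local minimum; R''(-1/2) = -27/2 < 0 ⇒ local maximum.
So the local maximum value is R(-1/2) = 29/16.

29/16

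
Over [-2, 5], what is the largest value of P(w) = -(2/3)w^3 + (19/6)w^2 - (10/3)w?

P'(w) = -2w^2 + (19/3)w - 10/3, which vanishes at w = 2/3 and w = 5/2.
Compare values at every candidate in [-2, 5]: P(-2) = 74/3, P(2/3) = -82/81, P(5/2) = 25/24, P(5) = -125/6.
The maximum over the interval is 74/3, attained at w = -2.

74/3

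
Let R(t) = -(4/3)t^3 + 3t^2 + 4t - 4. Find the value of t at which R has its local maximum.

R'(t) = -4t^2 + 6t + 4 = 0 at t = -1/2, 2.
Second-derivative test with R''(t) = -8t + 6: R''(-1/2) = 10 > 0 ⇒ local minimum; R''(2) = -10 < 0 ⇒ local maximum.
Thus R has its local maximum at t = 2, with value 16/3.

2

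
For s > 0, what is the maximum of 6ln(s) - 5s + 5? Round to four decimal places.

g'(s) = 6/s − 5 = 0 gives s = 6/5.
g''(s) = -6/s², which is negative for s > 0, so this is a local maximum.
g(6/5) = 6·ln(6/5) - 6 + 5 ≈ 0.0939.

0.0939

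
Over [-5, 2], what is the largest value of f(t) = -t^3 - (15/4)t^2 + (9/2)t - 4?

19/4

f'(t) = -3t^2 - (15/2)t + 9/2, which vanishes at t = -3 and t = 1/2.
Evaluating at the critical points and endpoints: f(-5) = 19/4,  f(-3) = -97/4,  f(1/2) = -45/16,  f(2) = -18.
The maximum over the interval is 19/4, attained at t = -5.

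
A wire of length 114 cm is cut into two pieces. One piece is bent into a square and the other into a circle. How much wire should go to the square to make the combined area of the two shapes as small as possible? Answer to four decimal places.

Let x be the length used for the square. Square side x/4; circle radius (114−x)/(2π).
A(x) = (x/4)² + π·((114−x)/(2π))² = x²/16 + (114−x)²/(4π) for 0 ≤ x ≤ 114. A'(x) = x/8 − (114−x)/(2π) = 0 gives x = 4·114/(π+4) ≈ 63.8513.
A'' = 1/8 + 1/(2π) > 0, so this gives the minimum combined area; x ≈ 63.8513 cm to the square.

63.8513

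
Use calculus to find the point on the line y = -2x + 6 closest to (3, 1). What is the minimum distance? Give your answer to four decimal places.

Minimize D(x)^2 = (x - 3)^2 + (-2x + 5)^2.
d/dx[D^2] = 2(x - 3) + 2·(-2)·(-2x + 5) = 0 ⇒ x = 13/5.
Then y = 4/5 and the distance is √(1/5) ≈ 0.4472.

0.4472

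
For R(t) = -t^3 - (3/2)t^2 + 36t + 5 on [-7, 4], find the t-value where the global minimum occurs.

-4

R'(t) = -3t^2 - 3t + 36, which vanishes at t = -4 and t = 3.
Evaluating at the critical points and endpoints: R(-7) = 45/2, R(-4) = -99, R(3) = 145/2, R(4) = 61.
So the minimum is R(-4) = -99.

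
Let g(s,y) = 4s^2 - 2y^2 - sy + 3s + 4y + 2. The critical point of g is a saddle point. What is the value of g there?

124/33

∂g/∂s = 8s - y + 3 = 0 and ∂g/∂y = -s - 4y + 4 = 0, so (s, y) = (-8/33, 35/33).
The Hessian has g_{ss} = 8, g_{yy} = -4, g_{sy} = -1, giving D = -33 < 0, so the point is a saddle point.
g(-8/33, 35/33) = 124/33.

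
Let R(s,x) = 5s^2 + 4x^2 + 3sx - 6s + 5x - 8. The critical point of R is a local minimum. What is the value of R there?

∂R/∂s = 10s + 3x - 6 = 0 and ∂R/∂x = 3s + 8x + 5 = 0, so (s, x) = (63/71, -68/71).
The Hessian has R_{ss} = 10, R_{xx} = 8, R_{sx} = 3, giving D = 71 > 0 with R_{ss} > 0, so the point is a local minimum.
R(63/71, -68/71) = -927/71.

-927/71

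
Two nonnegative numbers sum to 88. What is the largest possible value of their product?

1936

With x + y = 88, the product is P(x) = x(88 − x).
P'(x) = 88 − 2x = 0 gives x = 44; P'' = −2 < 0, so this is the maximum.
P = 44·44 = 1936.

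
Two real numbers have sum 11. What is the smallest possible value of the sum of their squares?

With a + b = 11, a^2 + b^2 = a^2 + (11 − a)^2.
The derivative 2a − 2(11 − a) = 4a − 22 vanishes at a = 11/2; second derivative 4 > 0, a minimum.
The minimum is 2·(11/2)^2 = 121/2.

121/2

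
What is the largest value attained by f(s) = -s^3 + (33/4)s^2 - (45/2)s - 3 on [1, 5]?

-73/4

The derivative is -3s^2 + (33/2)s - 45/2, which vanishes at s = 5/2 and s = 3.
Evaluating at the critical points and endpoints: f(1) = -73/4; f(5/2) = -373/16; f(3) = -93/4; f(5) = -137/4.
So the maximum is f(1) = -73/4.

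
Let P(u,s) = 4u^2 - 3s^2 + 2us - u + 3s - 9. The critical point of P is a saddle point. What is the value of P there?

-33/4

∂P/∂u = 8u + 2s - 1 = 0 and ∂P/∂s = 2u - 6s + 3 = 0, so (u, s) = (0, 1/2).
The Hessian has P_{uu} = 8, P_{ss} = -6, P_{us} = 2, giving D = -52 < 0, so the point is a saddle point.
P(0, 1/2) = -33/4.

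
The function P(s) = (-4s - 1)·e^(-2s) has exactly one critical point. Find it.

1/4

By the product rule, P'(s) = (8s - 2)·e^(-2s). Since e^(-2s) > 0, the only critical point is s = 1/4.
P''(1/4) has the same sign as 8 > 0, so this is a local minimum.
P(1/4) = (-2)·e^(-1/2) ≈ -1.2131.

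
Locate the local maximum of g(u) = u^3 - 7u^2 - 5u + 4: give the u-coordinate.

-1/3

g'(u) = 3u^2 - 14u - 5 = 0 at u = -1/3, 5.
Second-derivative test with g''(u) = 6u - 14: g''(-1/3) = -16 < 0 ⇒ local maximum; g''(5) = 16 > 0 ⇒ local minimum.
Thus g has its local maximum at u = -1/3, with value 131/27.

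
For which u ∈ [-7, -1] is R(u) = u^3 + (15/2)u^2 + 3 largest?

-5

Differentiating, R'(u) = 3u^2 + 15u; whose only zero in [-7, -1] is u = -5.
Candidates: R(-7) = 55/2, R(-5) = 131/2, R(-1) = 19/2.
So the maximum is R(-5) = 131/2.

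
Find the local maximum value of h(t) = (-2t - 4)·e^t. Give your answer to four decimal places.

0.0996

Differentiating with the product rule gives h'(t) = (-2t - 6)·e^t. Since e^t > 0, the only critical point is t = -3.
h''(-3) has the same sign as -2 < 0, so this is a local maximum.
h(-3) = (2)·e^(-3) ≈ 0.0996.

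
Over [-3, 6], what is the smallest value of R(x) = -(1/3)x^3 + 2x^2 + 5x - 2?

-14/3

Differentiating, R'(x) = -x^2 + 4x + 5; which vanishes at x = -1 and x = 5.
Evaluating at the critical points and endpoints: R(-3) = 10,  R(-1) = -14/3,  R(5) = 94/3,  R(6) = 28.
Hence the absolute minimum is -14/3 at x = -1.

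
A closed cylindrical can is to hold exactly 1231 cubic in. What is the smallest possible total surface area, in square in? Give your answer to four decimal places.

635.8479

With radius r and height h, πr²h = 1231 so h = 1231/(πr²), and S(r) = 2πr² + 2πrh = 2πr² + 2·1231/r.
S'(r) = 4πr − 2·1231/r² = 0 ⇒ r³ = 1231/(2π), so r ≈ 5.8080 and h = 2r ≈ 11.6160.
S''(r) = 4π + 4·1231/r³ > 0, so this is the minimum; S ≈ 635.8479.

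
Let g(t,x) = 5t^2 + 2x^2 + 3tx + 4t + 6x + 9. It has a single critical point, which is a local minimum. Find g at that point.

∂g/∂t = 10t + 3x + 4 = 0 and ∂g/∂x = 3t + 4x + 6 = 0, so (t, x) = (2/31, -48/31).
The Hessian has g_{tt} = 10, g_{xx} = 4, g_{tx} = 3, giving D = 31 > 0 with g_{tt} > 0, so the point is a local minimum.
g(2/31, -48/31) = 139/31.

139/31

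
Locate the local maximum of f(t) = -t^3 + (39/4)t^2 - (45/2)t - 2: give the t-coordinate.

f'(t) = -3t^2 + (39/2)t - 45/2. Setting f'(t) = 0 gives t ∈ {3/2, 5}.
f''(t) = -6t + 39/2. f''(3/2) = 21/2 > 0 ⇒ local minimum; f''(5) = -21/2 < 0 ⇒ local maximum.
The local maximum is f(5) = 17/4.

5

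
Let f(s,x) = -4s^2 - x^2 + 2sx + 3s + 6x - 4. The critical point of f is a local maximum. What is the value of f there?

47/4

∂f/∂s = -8s + 2x + 3 = 0 and ∂f/∂x = 2s - 2x + 6 = 0, so (s, x) = (3/2, 9/2).
The Hessian has f_{ss} = -8, f_{xx} = -2, f_{sx} = 2, giving D = 12 > 0 with f_{ss} < 0, so the point is a local maximum.
f(3/2, 9/2) = 47/4.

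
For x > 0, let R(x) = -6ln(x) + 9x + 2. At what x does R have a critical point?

2/3

R'(x) = -6/x + 9 = 0 gives x = 2/3.
R''(x) = 6/x², which is positive for x > 0, so this is a local minimum.
R(2/3) = -6·ln(2/3) + 6 + 2 ≈ 10.4328.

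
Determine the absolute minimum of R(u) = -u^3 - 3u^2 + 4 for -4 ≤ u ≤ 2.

-16

Differentiating, R'(u) = -3u^2 - 6u; which vanishes at u = -2 and u = 0.
Compare values at every candidate in [-4, 2]: R(-4) = 20,  R(-2) = 0,  R(0) = 4,  R(2) = -16.
The minimum over the interval is -16, attained at u = 2.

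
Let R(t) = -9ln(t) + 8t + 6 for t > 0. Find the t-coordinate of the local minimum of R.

R'(t) = -9/t + 8 = 0 gives t = 9/8.
R''(t) = 9/t², which is positive for t > 0, so this is a local minimum.
R(9/8) = -9·ln(9/8) + 9 + 6 ≈ 13.9400.

9/8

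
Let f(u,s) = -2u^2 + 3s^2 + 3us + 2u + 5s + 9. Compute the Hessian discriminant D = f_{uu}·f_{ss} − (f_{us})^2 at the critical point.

∂f/∂u = -4u + 3s + 2 = 0 and ∂f/∂s = 3u + 6s + 5 = 0, so (u, s) = (-1/11, -26/33).
The Hessian has f_{uu} = -4, f_{ss} = 6, f_{us} = 3, giving D = -33 < 0, so the point is a saddle point.
D = (-4)·(6) − (3)^2 = -33.

-33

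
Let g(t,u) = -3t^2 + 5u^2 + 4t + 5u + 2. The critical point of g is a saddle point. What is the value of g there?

25/12

∂g/∂t = -6t + 4 = 0 and ∂g/∂u = 10u + 5 = 0, so (t, u) = (2/3, -1/2).
The Hessian has g_{tt} = -6, g_{uu} = 10, g_{tu} = 0, giving D = -60 < 0, so the point is a saddle point.
g(2/3, -1/2) = 25/12.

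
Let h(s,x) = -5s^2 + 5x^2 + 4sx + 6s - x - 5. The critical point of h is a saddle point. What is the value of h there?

-381/116

∂h/∂s = -10s + 4x + 6 = 0 and ∂h/∂x = 4s + 10x - 1 = 0, so (s, x) = (16/29, -7/58).
The Hessian has h_{ss} = -10, h_{xx} = 10, h_{sx} = 4, giving D = -116 < 0, so the point is a saddle point.
h(16/29, -7/58) = -381/116.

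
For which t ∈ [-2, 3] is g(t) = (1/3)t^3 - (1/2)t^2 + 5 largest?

3

g'(t) = t^2 - t, which vanishes at t = 0 and t = 1.
Candidates: g(-2) = 1/3,  g(0) = 5,  g(1) = 29/6,  g(3) = 19/2.
The maximum over the interval is 19/2, attained at t = 3.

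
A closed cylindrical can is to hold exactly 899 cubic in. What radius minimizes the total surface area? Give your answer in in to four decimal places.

With radius r and height h, πr²h = 899 so h = 899/(πr²), and S(r) = 2πr² + 2πrh = 2πr² + 2·899/r.
S'(r) = 4πr − 2·899/r² = 0 ⇒ r³ = 899/(2π), so r ≈ 5.2303 and h = 2r ≈ 10.4606.
S''(r) = 4π + 4·899/r³ > 0, so this is the minimum; S ≈ 515.6492.

5.2303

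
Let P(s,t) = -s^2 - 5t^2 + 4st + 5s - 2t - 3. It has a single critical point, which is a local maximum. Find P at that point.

∂P/∂s = -2s + 4t + 5 = 0 and ∂P/∂t = 4s - 10t - 2 = 0, so (s, t) = (21/2, 4).
The Hessian has P_{ss} = -2, P_{tt} = -10, P_{st} = 4, giving D = 4 > 0 with P_{ss} < 0, so the point is a local maximum.
P(21/2, 4) = 77/4.

77/4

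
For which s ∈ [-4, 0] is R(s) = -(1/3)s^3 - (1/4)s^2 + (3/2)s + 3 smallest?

R'(s) = -s^2 - (1/2)s + 3/2, whose only zero in [-4, 0] is s = -3/2.
Compare values at every candidate in [-4, 0]: R(-4) = 43/3,  R(-3/2) = 21/16,  R(0) = 3.
Hence the absolute minimum is 21/16 at s = -3/2.

-3/2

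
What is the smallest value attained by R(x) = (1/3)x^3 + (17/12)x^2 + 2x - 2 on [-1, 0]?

-35/12

Differentiating, R'(x) = x^2 + (17/6)x + 2; which has no zeros in [-1, 0].
Compare values at every candidate in [-1, 0]: R(-1) = -35/12; R(0) = -2.
So the minimum is R(-1) = -35/12.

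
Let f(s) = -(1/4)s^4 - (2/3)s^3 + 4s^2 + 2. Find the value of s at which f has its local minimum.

Critical points: f'(s) = -s^3 - 2s^2 + 8s vanishes at s = -4, 0, 2.
f''(s) = -3s^2 - 4s + 8. f''(-4) = -24 < 0 ⇒ local maximum; f''(0) = 8 > 0 ⇒ local minimum; f''(2) = -12 < 0 ⇒ local maximum.
Thus f has its local minimum at s = 0, with value 2.

0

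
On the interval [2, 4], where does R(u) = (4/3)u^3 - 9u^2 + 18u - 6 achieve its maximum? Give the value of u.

4

The derivative is 4u^2 - 18u + 18, whose only zero in [2, 4] is u = 3.
Evaluating at the critical points and endpoints: R(2) = 14/3, R(3) = 3, R(4) = 22/3.
So the maximum is R(4) = 22/3.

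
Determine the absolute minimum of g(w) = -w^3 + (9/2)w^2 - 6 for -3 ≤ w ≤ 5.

-37/2

The derivative is -3w^2 + 9w, which vanishes at w = 0 and w = 3.
Candidates: g(-3) = 123/2; g(0) = -6; g(3) = 15/2; g(5) = -37/2.
So the minimum is g(5) = -37/2.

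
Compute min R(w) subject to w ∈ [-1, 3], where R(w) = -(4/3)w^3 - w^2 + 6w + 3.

The derivative is -4w^2 - 2w + 6, whose only zero in [-1, 3] is w = 1.
Evaluating at the critical points and endpoints: R(-1) = -8/3,  R(1) = 20/3,  R(3) = -24.
Hence the absolute minimum is -24 at w = 3.

-24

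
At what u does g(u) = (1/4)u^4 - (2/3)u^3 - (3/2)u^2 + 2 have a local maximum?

g'(u) = u^3 - 2u^2 - 3u. Setting g'(u) = 0 gives u ∈ {-1, 0, 3}.
g''(u) = 3u^2 - 4u - 3. g''(-1) = 4 > 0 ⇒ local minimum; g''(0) = -3 < 0 ⇒ local maximum; g''(3) = 12 > 0 ⇒ local minimum.
Thus g has its local maximum at u = 0, with value 2.

0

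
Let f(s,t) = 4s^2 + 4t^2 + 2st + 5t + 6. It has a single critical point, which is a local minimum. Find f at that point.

∂f/∂s = 8s + 2t = 0 and ∂f/∂t = 2s + 8t + 5 = 0, so (s, t) = (1/6, -2/3).
The Hessian has f_{ss} = 8, f_{tt} = 8, f_{st} = 2, giving D = 60 > 0 with f_{ss} > 0, so the point is a local minimum.
f(1/6, -2/3) = 13/3.

13/3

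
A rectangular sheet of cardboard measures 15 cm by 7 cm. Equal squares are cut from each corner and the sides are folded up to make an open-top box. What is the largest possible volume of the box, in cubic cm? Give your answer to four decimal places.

72.0000

With cut size x, the volume is V(x) = x(15 − 2x)(7 − 2x) for 0 < x < 3.5.
V'(x) = 12x^2 − 88x + 105. Setting V'(x) = 0 gives x ≈ 1.5000 (the root in (0, 3.5)).
V''(x) = 24x − 88 is negative there, so this is the maximum; V ≈ 72.0000.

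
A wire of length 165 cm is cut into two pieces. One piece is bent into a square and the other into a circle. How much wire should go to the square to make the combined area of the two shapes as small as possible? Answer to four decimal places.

Let x be the length used for the square. Square side x/4; circle radius (165−x)/(2π).
A(x) = (x/4)² + π·((165−x)/(2π))² = x²/16 + (165−x)²/(4π) for 0 ≤ x ≤ 165. A'(x) = x/8 − (165−x)/(2π) = 0 gives x = 4·165/(π+4) ≈ 92.4164.
A'' = 1/8 + 1/(2π) > 0, so this gives the minimum combined area; x ≈ 92.4164 cm to the square.

92.4164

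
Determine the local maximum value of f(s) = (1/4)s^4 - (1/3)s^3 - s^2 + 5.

5

f'(s) = s^3 - s^2 - 2s. Setting f'(s) = 0 gives s ∈ {-1, 0, 2}.
f''(s) = 3s^2 - 2s - 2. f''(-1) = 3 > 0 ⇒ local minimum; f''(0) = -2 < 0 ⇒ local maximum; f''(2) = 6 > 0 ⇒ local minimum.
The local maximum is f(0) = 5.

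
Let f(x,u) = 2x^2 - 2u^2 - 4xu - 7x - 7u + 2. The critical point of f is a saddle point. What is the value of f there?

65/8

∂f/∂x = 4x - 4u - 7 = 0 and ∂f/∂u = -4x - 4u - 7 = 0, so (x, u) = (0, -7/4).
The Hessian has f_{xx} = 4, f_{uu} = -4, f_{xu} = -4, giving D = -32 < 0, so the point is a saddle point.
f(0, -7/4) = 65/8.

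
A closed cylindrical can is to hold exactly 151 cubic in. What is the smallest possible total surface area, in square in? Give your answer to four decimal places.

With radius r and height h, πr²h = 151 so h = 151/(πr²), and S(r) = 2πr² + 2πrh = 2πr² + 2·151/r.
S'(r) = 4πr − 2·151/r² = 0 ⇒ r³ = 151/(2π), so r ≈ 2.8858 and h = 2r ≈ 5.7716.
S''(r) = 4π + 4·151/r³ > 0, so this is the minimum; S ≈ 156.9757.

156.9757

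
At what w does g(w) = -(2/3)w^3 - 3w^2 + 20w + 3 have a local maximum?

Critical points: g'(w) = -2w^2 - 6w + 20 vanishes at w = -5, 2.
Since g''(w) = -4w - 6, we get g''(-5) = 14 > 0 ⇒ local minimum; g''(2) = -14 < 0 ⇒ local maximum.
Thus g has its local maximum at w = 2, with value 77/3.

2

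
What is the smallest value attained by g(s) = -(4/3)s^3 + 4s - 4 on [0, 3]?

-28

g'(s) = -4s^2 + 4, whose only zero in [0, 3] is s = 1.
Compare values at every candidate in [0, 3]: g(0) = -4, g(1) = -4/3, g(3) = -28.
The minimum over the interval is -28, attained at s = 3.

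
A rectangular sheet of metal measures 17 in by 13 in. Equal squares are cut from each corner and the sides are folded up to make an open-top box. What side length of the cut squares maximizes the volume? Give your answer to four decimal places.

With cut size x, the volume is V(x) = x(17 − 2x)(13 − 2x) for 0 < x < 6.5.
V'(x) = 12x^2 − 120x + 221. Setting V'(x) = 0 gives x ≈ 2.4342 (the root in (0, 6.5)).
V''(x) = 24x − 120 is negative there, so this is the maximum; V ≈ 240.1322.

2.4342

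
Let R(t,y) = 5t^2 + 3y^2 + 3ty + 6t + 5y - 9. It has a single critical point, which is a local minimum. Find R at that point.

-602/51

∂R/∂t = 10t + 3y + 6 = 0 and ∂R/∂y = 3t + 6y + 5 = 0, so (t, y) = (-7/17, -32/51).
The Hessian has R_{tt} = 10, R_{yy} = 6, R_{ty} = 3, giving D = 51 > 0 with R_{tt} > 0, so the point is a local minimum.
R(-7/17, -32/51) = -602/51.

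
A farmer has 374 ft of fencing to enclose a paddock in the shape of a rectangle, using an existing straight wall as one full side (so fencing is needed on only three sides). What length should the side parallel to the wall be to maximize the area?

187

Let the sides perpendicular to the wall have length x and the parallel side y, so 2x + y = 374 and the area is A = xy = x(374 − 2x).
A'(x) = 374 − 4x = 0 gives x = 187/2, and A''(x) = −4 < 0 confirms a maximum.
Then y = 374 − 2·187/2 = 187 and A = 34969/2.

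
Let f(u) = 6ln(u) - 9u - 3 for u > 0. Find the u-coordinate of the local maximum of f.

2/3

f'(u) = 6/u − 9 = 0 gives u = 2/3.
f''(u) = -6/u², which is negative for u > 0, so this is a local maximum.
f(2/3) = 6·ln(2/3) - 6 - 3 ≈ -11.4328.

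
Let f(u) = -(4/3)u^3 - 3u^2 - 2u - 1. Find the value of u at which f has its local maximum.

-1/2

Critical points: f'(u) = -4u^2 - 6u - 2 vanishes at u = -1, -1/2.
f''(u) = -8u - 6. f''(-1) = 2 > 0 ⇒ local minimum; f''(-1/2) = -2 < 0 ⇒ local maximum.
The local maximum is f(-1/2) = -7/12.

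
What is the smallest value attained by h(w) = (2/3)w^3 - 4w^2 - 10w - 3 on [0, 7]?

The derivative is 2w^2 - 8w - 10, whose only zero in [0, 7] is w = 5.
Evaluating at the critical points and endpoints: h(0) = -3; h(5) = -209/3; h(7) = -121/3.
So the minimum is h(5) = -209/3.

-209/3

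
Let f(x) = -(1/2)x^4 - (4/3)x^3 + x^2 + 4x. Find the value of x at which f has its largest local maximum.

f'(x) = -2x^3 - 4x^2 + 2x + 4. Setting f'(x) = 0 gives x ∈ {-2, -1, 1}.
Second-derivative test with f''(x) = -6x^2 - 8x + 2: f''(-2) = -6 < 0 ⇒ local maximum; f''(-1) = 4 > 0 ⇒ local minimum; f''(1) = -12 < 0 ⇒ local maximum.
Thus f has its largest local maximum at x = 1, with value 19/6.

1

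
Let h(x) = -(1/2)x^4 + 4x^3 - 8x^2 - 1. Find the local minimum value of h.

h'(x) = -2x^3 + 12x^2 - 16x. Setting h'(x) = 0 gives x ∈ {0, 2, 4}.
Since h''(x) = -6x^2 + 24x - 16, we get h''(0) = -16 < 0 ⇒ local maximum; h''(2) = 8 > 0 ⇒ local minimum; h''(4) = -16 < 0 ⇒ local maximum.
So the local minimum value is h(2) = -9.

-9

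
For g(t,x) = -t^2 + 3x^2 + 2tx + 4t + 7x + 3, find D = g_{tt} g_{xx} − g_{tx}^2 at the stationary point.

-16

∂g/∂t = -2t + 2x + 4 = 0 and ∂g/∂x = 2t + 6x + 7 = 0, so (t, x) = (5/8, -11/8).
The Hessian has g_{tt} = -2, g_{xx} = 6, g_{tx} = 2, giving D = -16 < 0, so the point is a saddle point.
D = (-2)·(6) − (2)^2 = -16.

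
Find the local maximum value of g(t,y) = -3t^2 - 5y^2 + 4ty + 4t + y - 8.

∂g/∂t = -6t + 4y + 4 = 0 and ∂g/∂y = 4t - 10y + 1 = 0, so (t, y) = (1, 1/2).
The Hessian has g_{tt} = -6, g_{yy} = -10, g_{ty} = 4, giving D = 44 > 0 with g_{tt} < 0, so the point is a local maximum.
g(1, 1/2) = -23/4.

-23/4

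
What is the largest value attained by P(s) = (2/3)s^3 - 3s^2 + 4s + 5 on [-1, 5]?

Differentiating, P'(s) = 2s^2 - 6s + 4; which vanishes at s = 1 and s = 2.
Candidates: P(-1) = -8/3, P(1) = 20/3, P(2) = 19/3, P(5) = 100/3.
Hence the absolute maximum is 100/3 at s = 5.

100/3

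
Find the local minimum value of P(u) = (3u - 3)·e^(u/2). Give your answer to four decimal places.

By the product rule, P'(u) = ((3/2)u + 3/2)·e^(u/2). Since e^(u/2) > 0, the only critical point is u = -1.
P''(-1) has the same sign as 3/2 > 0, so this is a local minimum.
P(-1) = (-6)·e^(-1/2) ≈ -3.6392.

-3.6392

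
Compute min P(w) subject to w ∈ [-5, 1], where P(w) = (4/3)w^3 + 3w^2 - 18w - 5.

P'(w) = 4w^2 + 6w - 18, whose only zero in [-5, 1] is w = -3.
Compare values at every candidate in [-5, 1]: P(-5) = -20/3; P(-3) = 40; P(1) = -56/3.
Hence the absolute minimum is -56/3 at w = 1.

-56/3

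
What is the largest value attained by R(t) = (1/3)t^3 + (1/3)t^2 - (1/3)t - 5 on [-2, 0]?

The derivative is t^2 + (2/3)t - 1/3, whose only zero in [-2, 0] is t = -1.
Candidates: R(-2) = -17/3; R(-1) = -14/3; R(0) = -5.
Hence the absolute maximum is -14/3 at t = -1.

-14/3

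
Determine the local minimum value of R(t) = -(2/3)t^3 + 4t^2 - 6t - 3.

-17/3

R'(t) = -2t^2 + 8t - 6 = 0 at t = 1, 3.
R''(t) = -4t + 8. R''(1) = 4 > 0 ⇒ local minimum; R''(3) = -4 < 0 ⇒ local maximum.
The local minimum is R(1) = -17/3.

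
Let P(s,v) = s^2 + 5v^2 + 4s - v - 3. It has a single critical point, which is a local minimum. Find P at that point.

∂P/∂s = 2s + 4 = 0 and ∂P/∂v = 10v - 1 = 0, so (s, v) = (-2, 1/10).
The Hessian has P_{ss} = 2, P_{vv} = 10, P_{sv} = 0, giving D = 20 > 0 with P_{ss} > 0, so the point is a local minimum.
P(-2, 1/10) = -141/20.

-141/20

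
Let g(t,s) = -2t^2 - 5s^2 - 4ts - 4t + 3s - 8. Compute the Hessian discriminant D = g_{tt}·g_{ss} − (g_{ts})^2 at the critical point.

24

∂g/∂t = -4t - 4s - 4 = 0 and ∂g/∂s = -4t - 10s + 3 = 0, so (t, s) = (-13/6, 7/6).
The Hessian has g_{tt} = -4, g_{ss} = -10, g_{ts} = -4, giving D = 24 > 0 with g_{tt} < 0, so the point is a local maximum.
D = (-4)·(-10) − (-4)^2 = 24.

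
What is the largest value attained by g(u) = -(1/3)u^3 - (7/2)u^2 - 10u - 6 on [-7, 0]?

Differentiating, g'(u) = -u^2 - 7u - 10; which vanishes at u = -5 and u = -2.
Evaluating at the critical points and endpoints: g(-7) = 41/6,  g(-5) = -11/6,  g(-2) = 8/3,  g(0) = -6.
The maximum over the interval is 41/6, attained at u = -7.

41/6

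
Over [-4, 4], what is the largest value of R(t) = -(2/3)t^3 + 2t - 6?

Differentiating, R'(t) = -2t^2 + 2; which vanishes at t = -1 and t = 1.
Compare values at every candidate in [-4, 4]: R(-4) = 86/3; R(-1) = -22/3; R(1) = -14/3; R(4) = -122/3.
Hence the absolute maximum is 86/3 at t = -4.

86/3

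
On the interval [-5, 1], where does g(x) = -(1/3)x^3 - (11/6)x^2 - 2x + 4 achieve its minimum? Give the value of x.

1

Differentiating, g'(x) = -x^2 - (11/3)x - 2; which vanishes at x = -3 and x = -2/3.
Compare values at every candidate in [-5, 1]: g(-5) = 59/6,  g(-3) = 5/2,  g(-2/3) = 374/81,  g(1) = -1/6.
So the minimum is g(1) = -1/6.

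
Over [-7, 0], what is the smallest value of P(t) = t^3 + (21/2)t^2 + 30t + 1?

P'(t) = 3t^2 + 21t + 30, which vanishes at t = -5 and t = -2.
Evaluating at the critical points and endpoints: P(-7) = -75/2; P(-5) = -23/2; P(-2) = -25; P(0) = 1.
Hence the absolute minimum is -75/2 at t = -7.

-75/2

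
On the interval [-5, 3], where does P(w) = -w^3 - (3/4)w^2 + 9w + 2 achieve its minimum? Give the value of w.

-2

P'(w) = -3w^2 - (3/2)w + 9, which vanishes at w = -2 and w = 3/2.
Compare values at every candidate in [-5, 3]: P(-5) = 253/4,  P(-2) = -11,  P(3/2) = 167/16,  P(3) = -19/4.
So the minimum is P(-2) = -11.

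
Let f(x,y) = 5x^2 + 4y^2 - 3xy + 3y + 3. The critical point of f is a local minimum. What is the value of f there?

168/71

∂f/∂x = 10x - 3y = 0 and ∂f/∂y = -3x + 8y + 3 = 0, so (x, y) = (-9/71, -30/71).
The Hessian has f_{xx} = 10, f_{yy} = 8, f_{xy} = -3, giving D = 71 > 0 with f_{xx} > 0, so the point is a local minimum.
f(-9/71, -30/71) = 168/71.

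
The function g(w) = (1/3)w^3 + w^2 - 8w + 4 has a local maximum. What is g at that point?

92/3

g'(w) = w^2 + 2w - 8 = 0 at w = -4, 2.
Since g''(w) = 2w + 2, we get g''(-4) = -6 < 0 ⇒ local maximum; g''(2) = 6 > 0 ⇒ local minimum.
The local maximum is g(-4) = 92/3.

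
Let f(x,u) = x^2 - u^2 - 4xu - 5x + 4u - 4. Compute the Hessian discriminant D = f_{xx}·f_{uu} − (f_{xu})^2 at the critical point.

∂f/∂x = 2x - 4u - 5 = 0 and ∂f/∂u = -4x - 2u + 4 = 0, so (x, u) = (13/10, -3/5).
The Hessian has f_{xx} = 2, f_{uu} = -2, f_{xu} = -4, giving D = -20 < 0, so the point is a saddle point.
D = (2)·(-2) − (-4)^2 = -20.

-20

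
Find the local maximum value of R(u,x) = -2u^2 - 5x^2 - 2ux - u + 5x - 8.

-223/36

∂R/∂u = -4u - 2x - 1 = 0 and ∂R/∂x = -2u - 10x + 5 = 0, so (u, x) = (-5/9, 11/18).
The Hessian has R_{uu} = -4, R_{xx} = -10, R_{ux} = -2, giving D = 36 > 0 with R_{uu} < 0, so the point is a local maximum.
R(-5/9, 11/18) = -223/36.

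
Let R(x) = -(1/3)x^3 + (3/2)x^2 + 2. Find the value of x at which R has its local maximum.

3

Critical points: R'(x) = -x^2 + 3x vanishes at x = 0, 3.
R''(x) = -2x + 3. R''(0) = 3 > 0 ⇒ local minimum; R''(3) = -3 < 0 ⇒ local maximum.
Thus R has its local maximum at x = 3, with value 13/2.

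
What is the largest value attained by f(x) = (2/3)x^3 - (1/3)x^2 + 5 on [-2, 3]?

f'(x) = 2x^2 - (2/3)x, which vanishes at x = 0 and x = 1/3.
Evaluating at the critical points and endpoints: f(-2) = -5/3,  f(0) = 5,  f(1/3) = 404/81,  f(3) = 20.
The maximum over the interval is 20, attained at x = 3.

20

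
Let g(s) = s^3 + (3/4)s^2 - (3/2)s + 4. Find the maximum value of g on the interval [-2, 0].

21/4

Differentiating, g'(s) = 3s^2 + (3/2)s - 3/2; whose only zero in [-2, 0] is s = -1.
Compare values at every candidate in [-2, 0]: g(-2) = 2,  g(-1) = 21/4,  g(0) = 4.
So the maximum is g(-1) = 21/4.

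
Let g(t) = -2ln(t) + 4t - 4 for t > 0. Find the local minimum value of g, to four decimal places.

g'(t) = -2/t + 4 = 0 gives t = 1/2.
g''(t) = 2/t², which is positive for t > 0, so this is a local minimum.
g(1/2) = -2·ln(1/2) + 2 - 4 ≈ -0.6137.

-0.6137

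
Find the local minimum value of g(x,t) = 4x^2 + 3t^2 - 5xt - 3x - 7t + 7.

-167/23

∂g/∂x = 8x - 5t - 3 = 0 and ∂g/∂t = -5x + 6t - 7 = 0, so (x, t) = (53/23, 71/23).
The Hessian has g_{xx} = 8, g_{tt} = 6, g_{xt} = -5, giving D = 23 > 0 with g_{xx} > 0, so the point is a local minimum.
g(53/23, 71/23) = -167/23.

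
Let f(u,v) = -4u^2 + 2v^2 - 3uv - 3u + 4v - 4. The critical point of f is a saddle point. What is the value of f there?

∂f/∂u = -8u - 3v - 3 = 0 and ∂f/∂v = -3u + 4v + 4 = 0, so (u, v) = (0, -1).
The Hessian has f_{uu} = -8, f_{vv} = 4, f_{uv} = -3, giving D = -41 < 0, so the point is a saddle point.
f(0, -1) = -6.

-6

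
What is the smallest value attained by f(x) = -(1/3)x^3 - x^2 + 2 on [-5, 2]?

-14/3

The derivative is -x^2 - 2x, which vanishes at x = -2 and x = 0.
Compare values at every candidate in [-5, 2]: f(-5) = 56/3; f(-2) = 2/3; f(0) = 2; f(2) = -14/3.
So the minimum is f(2) = -14/3.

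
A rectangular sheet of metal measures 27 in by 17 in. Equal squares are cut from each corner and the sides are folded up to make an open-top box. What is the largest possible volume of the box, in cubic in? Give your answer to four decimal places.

700.5384

With cut size x, the volume is V(x) = x(27 − 2x)(17 − 2x) for 0 < x < 8.5.
V'(x) = 12x^2 − 176x + 459. Setting V'(x) = 0 gives x ≈ 3.3928 (the root in (0, 8.5)).
V''(x) = 24x − 176 is negative there, so this is the maximum; V ≈ 700.5384.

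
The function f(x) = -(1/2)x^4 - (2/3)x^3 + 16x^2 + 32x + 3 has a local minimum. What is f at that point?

-77/6

Critical points: f'(x) = -2x^3 - 2x^2 + 32x + 32 vanishes at x = -4, -1, 4.
Since f''(x) = -6x^2 - 4x + 32, we get f''(-4) = -48 < 0 ⇒ local maximum; f''(-1) = 30 > 0 ⇒ local minimum; f''(4) = -80 < 0 ⇒ local maximum.
The local minimum is f(-1) = -77/6.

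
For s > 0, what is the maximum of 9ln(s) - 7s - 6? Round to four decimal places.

P'(s) = 9/s − 7 = 0 gives s = 9/7.
P''(s) = -9/s², which is negative for s > 0, so this is a local maximum.
P(9/7) = 9·ln(9/7) - 9 - 6 ≈ -12.7382.

-12.7382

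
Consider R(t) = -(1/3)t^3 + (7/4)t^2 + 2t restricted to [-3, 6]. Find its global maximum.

75/4

Differentiating, R'(t) = -t^2 + (7/2)t + 2; which vanishes at t = -1/2 and t = 4.
Evaluating at the critical points and endpoints: R(-3) = 75/4,  R(-1/2) = -25/48,  R(4) = 44/3,  R(6) = 3.
The maximum over the interval is 75/4, attained at t = -3.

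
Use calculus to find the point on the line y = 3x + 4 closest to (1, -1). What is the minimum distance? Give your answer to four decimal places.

Minimize D(x)^2 = (x - 1)^2 + (3x + 5)^2.
d/dx[D^2] = 2(x - 1) + 2·3·(3x + 5) = 0 ⇒ x = -7/5.
Then y = -1/5 and the distance is √(32/5) ≈ 2.5298.

2.5298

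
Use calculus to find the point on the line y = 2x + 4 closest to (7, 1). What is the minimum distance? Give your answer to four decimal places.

Minimize D(x)^2 = (x - 7)^2 + (2x + 3)^2.
d/dx[D^2] = 2(x - 7) + 2·2·(2x + 3) = 0 ⇒ x = 1/5.
Then y = 22/5 and the distance is √(289/5) ≈ 7.6026.

7.6026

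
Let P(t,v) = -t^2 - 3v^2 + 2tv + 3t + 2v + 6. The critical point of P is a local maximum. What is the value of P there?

∂P/∂t = -2t + 2v + 3 = 0 and ∂P/∂v = 2t - 6v + 2 = 0, so (t, v) = (11/4, 5/4).
The Hessian has P_{tt} = -2, P_{vv} = -6, P_{tv} = 2, giving D = 8 > 0 with P_{tt} < 0, so the point is a local maximum.
P(11/4, 5/4) = 91/8.

91/8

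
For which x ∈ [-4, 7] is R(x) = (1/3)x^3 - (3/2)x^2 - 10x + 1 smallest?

5

The derivative is x^2 - 3x - 10, which vanishes at x = -2 and x = 5.
Evaluating at the critical points and endpoints: R(-4) = -13/3,  R(-2) = 37/3,  R(5) = -269/6,  R(7) = -169/6.
Hence the absolute minimum is -269/6 at x = 5.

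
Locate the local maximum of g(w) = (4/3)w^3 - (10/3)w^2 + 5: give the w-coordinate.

g'(w) = 4w^2 - (20/3)w. Setting g'(w) = 0 gives w ∈ {0, 5/3}.
g''(w) = 8w - 20/3. g''(0) = -20/3 < 0 ⇒ local maximum; g''(5/3) = 20/3 > 0 ⇒ local minimum.
So the local maximum value is g(0) = 5.

0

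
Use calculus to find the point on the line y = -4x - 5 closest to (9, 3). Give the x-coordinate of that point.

-23/17

Minimize D(x)^2 = (x - 9)^2 + (-4x - 8)^2.
d/dx[D^2] = 2(x - 9) + 2·(-4)·(-4x - 8) = 0 ⇒ x = -23/17.
Then y = 7/17 and the distance is √(1936/17) ≈ 10.6716.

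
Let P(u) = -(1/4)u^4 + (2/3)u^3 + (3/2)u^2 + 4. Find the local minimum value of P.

4

Critical points: P'(u) = -u^3 + 2u^2 + 3u vanishes at u = -1, 0, 3.
P''(u) = -3u^2 + 4u + 3. P''(-1) = -4 < 0 ⇒ local maximum; P''(0) = 3 > 0 ⇒ local minimum; P''(3) = -12 < 0 ⇒ local maximum.
The local minimum is P(0) = 4.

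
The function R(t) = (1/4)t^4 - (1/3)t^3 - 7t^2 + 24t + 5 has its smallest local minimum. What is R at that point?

-353/3

R'(t) = t^3 - t^2 - 14t + 24. Setting R'(t) = 0 gives t ∈ {-4, 2, 3}.
Since R''(t) = 3t^2 - 2t - 14, we get R''(-4) = 42 > 0 ⇒ local minimum; R''(2) = -6 < 0 ⇒ local maximum; R''(3) = 7 > 0 ⇒ local minimum.
The smallest local minimum is R(-4) = -353/3.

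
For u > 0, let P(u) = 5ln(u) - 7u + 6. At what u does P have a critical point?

5/7

P'(u) = 5/u − 7 = 0 gives u = 5/7.
P''(u) = -5/u², which is negative for u > 0, so this is a local maximum.
P(5/7) = 5·ln(5/7) - 5 + 6 ≈ -0.6824.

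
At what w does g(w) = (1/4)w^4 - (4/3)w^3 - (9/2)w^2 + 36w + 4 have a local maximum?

Critical points: g'(w) = w^3 - 4w^2 - 9w + 36 vanishes at w = -3, 3, 4.
Second-derivative test with g''(w) = 3w^2 - 8w - 9: g''(-3) = 42 > 0 ⇒ local minimum; g''(3) = -6 < 0 ⇒ local maximum; g''(4) = 7 > 0 ⇒ local minimum.
Thus g has its local maximum at w = 3, with value 223/4.

3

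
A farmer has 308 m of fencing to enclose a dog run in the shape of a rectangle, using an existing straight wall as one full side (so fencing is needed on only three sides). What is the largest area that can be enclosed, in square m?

Let the sides perpendicular to the wall have length x and the parallel side y, so 2x + y = 308 and the area is A = xy = x(308 − 2x).
A'(x) = 308 − 4x = 0 gives x = 77, and A''(x) = −4 < 0 confirms a maximum.
Then y = 308 − 2·77 = 154 and A = 11858.

11858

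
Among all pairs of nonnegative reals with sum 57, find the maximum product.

With x + y = 57, the product is P(x) = x(57 − x).
P'(x) = 57 − 2x = 0 gives x = 57/2; P'' = −2 < 0, so this is the maximum.
P = 57/2·57/2 = 3249/4.

3249/4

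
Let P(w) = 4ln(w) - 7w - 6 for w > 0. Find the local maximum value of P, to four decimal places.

-12.2385

P'(w) = 4/w − 7 = 0 gives w = 4/7.
P''(w) = -4/w², which is negative for w > 0, so this is a local maximum.
P(4/7) = 4·ln(4/7) - 4 - 6 ≈ -12.2385.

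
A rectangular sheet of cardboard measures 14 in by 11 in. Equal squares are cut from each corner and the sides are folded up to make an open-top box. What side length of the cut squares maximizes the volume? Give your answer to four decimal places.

2.0388

With cut size x, the volume is V(x) = x(14 − 2x)(11 − 2x) for 0 < x < 5.5.
V'(x) = 12x^2 − 100x + 154. Setting V'(x) = 0 gives x ≈ 2.0388 (the root in (0, 5.5)).
V''(x) = 24x − 100 is negative there, so this is the maximum; V ≈ 140.0387.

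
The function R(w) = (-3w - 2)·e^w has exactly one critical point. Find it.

-5/3

Differentiating with the product rule gives R'(w) = (-3w - 5)·e^w. Since e^w > 0, the only critical point is w = -5/3.
R''(-5/3) has the same sign as -3 < 0, so this is a local maximum.
R(-5/3) = (3)·e^(-5/3) ≈ 0.5666.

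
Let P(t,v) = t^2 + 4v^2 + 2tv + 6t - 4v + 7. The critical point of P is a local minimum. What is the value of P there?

-31/3

∂P/∂t = 2t + 2v + 6 = 0 and ∂P/∂v = 2t + 8v - 4 = 0, so (t, v) = (-14/3, 5/3).
The Hessian has P_{tt} = 2, P_{vv} = 8, P_{tv} = 2, giving D = 12 > 0 with P_{tt} > 0, so the point is a local minimum.
P(-14/3, 5/3) = -31/3.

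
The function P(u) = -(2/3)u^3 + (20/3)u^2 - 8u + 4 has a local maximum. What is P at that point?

52

P'(u) = -2u^2 + (40/3)u - 8. Setting P'(u) = 0 gives u ∈ {2/3, 6}.
Since P''(u) = -4u + 40/3, we get P''(2/3) = 32/3 > 0 ⇒ local minimum; P''(6) = -32/3 < 0 ⇒ local maximum.
Thus P has its local maximum at u = 6, with value 52.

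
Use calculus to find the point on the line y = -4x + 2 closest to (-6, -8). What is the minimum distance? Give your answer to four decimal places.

Minimize D(x)^2 = (x + 6)^2 + (-4x + 10)^2.
d/dx[D^2] = 2(x + 6) + 2·(-4)·(-4x + 10) = 0 ⇒ x = 2.
Then y = -6 and the distance is √(68) ≈ 8.2462.

8.2462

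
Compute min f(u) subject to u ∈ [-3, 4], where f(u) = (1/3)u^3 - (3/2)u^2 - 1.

Differentiating, f'(u) = u^2 - 3u; which vanishes at u = 0 and u = 3.
Candidates: f(-3) = -47/2; f(0) = -1; f(3) = -11/2; f(4) = -11/3.
So the minimum is f(-3) = -47/2.

-47/2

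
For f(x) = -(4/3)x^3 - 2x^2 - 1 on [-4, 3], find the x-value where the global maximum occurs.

-4

f'(x) = -4x^2 - 4x, which vanishes at x = -1 and x = 0.
Candidates: f(-4) = 157/3; f(-1) = -5/3; f(0) = -1; f(3) = -55.
So the maximum is f(-4) = 157/3.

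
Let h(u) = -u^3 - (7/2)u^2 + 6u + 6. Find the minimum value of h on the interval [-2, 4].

The derivative is -3u^2 - 7u + 6, whose only zero in [-2, 4] is u = 2/3.
Candidates: h(-2) = -12; h(2/3) = 220/27; h(4) = -90.
So the minimum is h(4) = -90.

-90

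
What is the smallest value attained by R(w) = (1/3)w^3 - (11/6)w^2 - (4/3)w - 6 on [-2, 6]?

The derivative is w^2 - (11/3)w - 4/3, which vanishes at w = -1/3 and w = 4.
Candidates: R(-2) = -40/3, R(-1/3) = -935/162, R(4) = -58/3, R(6) = -8.
So the minimum is R(4) = -58/3.

-58/3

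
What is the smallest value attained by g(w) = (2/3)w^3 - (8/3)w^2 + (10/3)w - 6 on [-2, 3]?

-86/3

g'(w) = 2w^2 - (16/3)w + 10/3, which vanishes at w = 1 and w = 5/3.
Evaluating at the critical points and endpoints: g(-2) = -86/3; g(1) = -14/3; g(5/3) = -386/81; g(3) = -2.
So the minimum is g(-2) = -86/3.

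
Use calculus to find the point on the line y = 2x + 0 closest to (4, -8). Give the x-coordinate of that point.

-12/5

Minimize D(x)^2 = (x - 4)^2 + (2x + 8)^2.
d/dx[D^2] = 2(x - 4) + 2·2·(2x + 8) = 0 ⇒ x = -12/5.
Then y = -24/5 and the distance is √(256/5) ≈ 7.1554.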